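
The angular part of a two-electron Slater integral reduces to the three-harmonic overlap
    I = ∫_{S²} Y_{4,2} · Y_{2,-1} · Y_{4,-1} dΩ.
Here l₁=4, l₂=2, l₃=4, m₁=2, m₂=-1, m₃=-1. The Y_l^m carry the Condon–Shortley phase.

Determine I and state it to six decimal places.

0.127700

m-sum 0 ✓  L=10 even ✓  2≤4≤6 ✓
Π(2lᵢ+1) = 9×5×9 = 405
triangle coeff Δ(4,2,4) = 1/13860
Σ_t [0,2]: t=0:+1/192 t=1:−1/36 t=2:+1/192 = -5/288
(3j)²=20/693 [(4 2 4; 0 0 0)], sign=-1
Σ_t [0,1]: t=0:+1/96 t=1:−1/240 = 1/160
(3j)²=27/1540 [(4 2 4; 2 -1 -1)], sign=-1
⇒ 4πI² = 1215/5929
I = (+1)√(1215/5929/(4π)) = 0.12770047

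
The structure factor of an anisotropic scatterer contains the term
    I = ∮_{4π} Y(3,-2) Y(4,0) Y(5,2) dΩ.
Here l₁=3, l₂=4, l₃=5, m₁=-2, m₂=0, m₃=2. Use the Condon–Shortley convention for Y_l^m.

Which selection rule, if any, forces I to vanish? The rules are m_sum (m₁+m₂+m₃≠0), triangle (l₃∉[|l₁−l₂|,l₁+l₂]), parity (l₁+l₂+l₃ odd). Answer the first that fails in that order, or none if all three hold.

azimuthal sum: -2 + 0 + 2 = 0  ✓
1 ≤ 5 ≤ 7 (triangle on l)  ✓
L = 3 + 4 + 5 = 12 (even)  ✓

none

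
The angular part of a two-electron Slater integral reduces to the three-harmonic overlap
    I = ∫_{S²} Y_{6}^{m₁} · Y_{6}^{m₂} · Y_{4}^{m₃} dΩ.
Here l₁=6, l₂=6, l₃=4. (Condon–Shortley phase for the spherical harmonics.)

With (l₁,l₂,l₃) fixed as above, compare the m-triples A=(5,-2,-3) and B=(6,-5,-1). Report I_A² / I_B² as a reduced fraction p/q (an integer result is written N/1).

Shared (l₁,l₂,l₃)=(6,6,4): N and (l;000)² cancel in I_A²/I_B².
A: Δ = 8!·4!·4!/17! = 1/15315300; Racah Σ t=0..1: t=0:+1/5806080 t=1:−1/725760 = -1/829440; ⇒ 3j(6 6 4; 5 -2 -3)² = 49/2652, sgn +1
B: Δ = 8!·4!·4!/17! = 1/15315300; Racah Σ t=0..0: t=0:+1/5806080 = 1/5806080; ⇒ 3j(6 6 4; 6 -5 -1)² = 165/6188, sgn -1
I_A²/I_B² = (49/2652)/(165/6188) = 343/495

343/495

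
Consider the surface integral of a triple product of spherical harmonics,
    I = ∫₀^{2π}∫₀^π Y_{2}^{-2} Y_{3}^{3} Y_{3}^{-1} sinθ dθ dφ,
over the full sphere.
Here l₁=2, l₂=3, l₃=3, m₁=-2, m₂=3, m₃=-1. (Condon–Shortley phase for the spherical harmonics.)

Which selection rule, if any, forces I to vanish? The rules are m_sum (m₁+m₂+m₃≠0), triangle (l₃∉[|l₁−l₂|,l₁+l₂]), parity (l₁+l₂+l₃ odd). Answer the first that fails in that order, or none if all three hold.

azimuthal sum: -2 + 3 − 1 = 0  ✓
1 ≤ 3 ≤ 5 (triangle on l)  ✓
L = 2 + 3 + 3 = 8 (even)  ✓

none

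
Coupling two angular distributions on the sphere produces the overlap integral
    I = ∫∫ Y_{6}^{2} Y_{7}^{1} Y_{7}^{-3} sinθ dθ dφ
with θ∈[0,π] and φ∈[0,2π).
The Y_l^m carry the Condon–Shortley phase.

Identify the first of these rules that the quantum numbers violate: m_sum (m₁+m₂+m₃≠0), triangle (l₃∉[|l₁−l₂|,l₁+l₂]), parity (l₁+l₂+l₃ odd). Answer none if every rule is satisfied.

m₁+m₂+m₃ = 2 + 1 − 3 = 0  ✓
triangle: |6−7|=1 ≤ l₃=7 ≤ 6+7=13  ✓
parity: l₁+l₂+l₃ = 20 is even  ✓

none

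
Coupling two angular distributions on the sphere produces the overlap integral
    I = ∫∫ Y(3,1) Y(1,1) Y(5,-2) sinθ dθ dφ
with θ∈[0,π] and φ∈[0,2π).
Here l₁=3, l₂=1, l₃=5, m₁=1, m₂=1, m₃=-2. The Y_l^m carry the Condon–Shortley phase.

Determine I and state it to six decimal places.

l₃=5 ∉ [2,4] — triangle fails ⇒ I = 0

0.000000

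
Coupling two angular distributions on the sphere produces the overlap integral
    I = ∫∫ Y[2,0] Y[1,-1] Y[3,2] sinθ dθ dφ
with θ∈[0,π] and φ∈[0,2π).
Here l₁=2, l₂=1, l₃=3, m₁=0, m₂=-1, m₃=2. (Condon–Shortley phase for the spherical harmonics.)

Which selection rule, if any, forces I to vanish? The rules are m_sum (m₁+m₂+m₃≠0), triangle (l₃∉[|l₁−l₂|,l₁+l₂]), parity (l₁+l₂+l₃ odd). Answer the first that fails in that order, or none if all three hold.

m_sum

azimuthal sum: 0 − 1 + 2 = 1  ✗
1 ≤ 3 ≤ 3 (triangle on l)
L = 2 + 1 + 3 = 6 (even)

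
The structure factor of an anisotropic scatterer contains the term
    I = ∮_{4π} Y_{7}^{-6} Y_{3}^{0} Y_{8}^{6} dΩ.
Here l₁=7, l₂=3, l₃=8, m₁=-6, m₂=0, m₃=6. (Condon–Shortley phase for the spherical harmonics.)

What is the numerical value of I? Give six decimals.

-0.175725

m-sum 0 ✓  L=18 even ✓  4≤8≤10 ✓
Π(2lᵢ+1) = 15×7×17 = 1785
triangle coeff Δ(7,3,8) = 1/5290740
Σ_t [0,2]: t=0:+1/7257600 t=1:−1/2073600 t=2:+1/7257600 = -1/4838400
(3j)²=252/20995 [(7 3 8; 0 0 0)], sign=-1
Σ_t [1,2]: t=1:−1/1916006400 t=2:+1/479001600 = 1/638668800
(3j)²=117/6460 [(7 3 8; -6 0 6)], sign=+1
⇒ 4πI² = 11907/30685
I = (-1)√(11907/30685/(4π)) = -0.17572485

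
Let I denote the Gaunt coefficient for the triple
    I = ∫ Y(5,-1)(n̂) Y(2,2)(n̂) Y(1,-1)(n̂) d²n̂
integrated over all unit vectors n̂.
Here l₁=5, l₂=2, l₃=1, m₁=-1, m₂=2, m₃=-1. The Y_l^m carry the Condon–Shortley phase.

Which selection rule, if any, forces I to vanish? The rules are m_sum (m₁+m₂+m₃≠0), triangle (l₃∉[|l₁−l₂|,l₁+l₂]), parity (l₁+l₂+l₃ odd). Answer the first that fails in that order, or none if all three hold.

triangle

Σmᵢ = 0  ✓
l₃∈[|l₁−l₂|,l₁+l₂]=[3,7], have l₃=1  ✗
Σlᵢ = 8 ⇒ even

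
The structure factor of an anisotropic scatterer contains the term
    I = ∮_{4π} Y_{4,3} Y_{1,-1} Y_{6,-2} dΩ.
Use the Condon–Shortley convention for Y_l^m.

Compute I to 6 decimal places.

l₃=6 ∉ [3,5] — triangle fails ⇒ I = 0

0.000000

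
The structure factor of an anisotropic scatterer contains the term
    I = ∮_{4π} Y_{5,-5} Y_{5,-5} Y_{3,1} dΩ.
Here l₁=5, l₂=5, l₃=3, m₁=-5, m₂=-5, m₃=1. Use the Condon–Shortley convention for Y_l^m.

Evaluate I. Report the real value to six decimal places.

0.000000

Σmᵢ = -9 ≠ 0, so the φ-integral vanishes; I = 0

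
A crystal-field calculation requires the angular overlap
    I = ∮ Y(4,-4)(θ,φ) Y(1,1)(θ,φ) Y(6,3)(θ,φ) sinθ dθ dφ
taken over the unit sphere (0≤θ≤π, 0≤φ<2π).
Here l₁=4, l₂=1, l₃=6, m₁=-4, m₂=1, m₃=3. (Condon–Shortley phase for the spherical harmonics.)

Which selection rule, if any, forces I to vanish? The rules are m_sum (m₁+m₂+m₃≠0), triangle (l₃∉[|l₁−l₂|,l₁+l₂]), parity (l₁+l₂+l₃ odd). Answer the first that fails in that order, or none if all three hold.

triangle

m₁+m₂+m₃ = -4 + 1 + 3 = 0  ✓
triangle: |4−1|=3 ≤ l₃=6 ≤ 4+1=5  ✗
parity: l₁+l₂+l₃ = 11 is odd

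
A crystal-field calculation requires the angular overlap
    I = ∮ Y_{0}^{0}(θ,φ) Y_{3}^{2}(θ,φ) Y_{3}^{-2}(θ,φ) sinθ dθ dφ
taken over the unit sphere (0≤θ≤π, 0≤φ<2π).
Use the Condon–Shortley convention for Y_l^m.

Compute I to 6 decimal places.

Checks pass: Σm=0; 6 even; l₃=3∈[3,3].
(2·0+1)(2·3+1)(2·3+1) = 49
Δ: 0! 0! 6! / 7! → 1/7
sum: t=0:+1/36 = 1/36
3j²(0 3 3; 0 0 0) = Δ·Π!·Σ² = 1/7  (sign -1)
sum: t=0:+1/120 = 1/120
3j²(0 3 3; 0 2 -2) = Δ·Π!·Σ² = 1/7  (sign -1)
combine: 4πI² = 49·1/7·1/7 = 1/1
take √, sign +1: I = 0.28209479

0.282095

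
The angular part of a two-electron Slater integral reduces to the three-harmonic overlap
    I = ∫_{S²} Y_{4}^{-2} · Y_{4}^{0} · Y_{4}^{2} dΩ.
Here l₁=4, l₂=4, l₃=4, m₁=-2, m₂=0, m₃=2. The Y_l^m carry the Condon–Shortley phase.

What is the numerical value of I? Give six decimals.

Checks pass: Σm=0; 12 even; l₃=4∈[0,8].
(2·4+1)(2·4+1)(2·4+1) = 729
Δ: 4! 4! 4! / 13! → 1/450450
sum: t=0:+1/13824 t=1:−1/216 t=2:+1/64 t=3:−1/216 t=4:+1/13824 = 5/768
3j²(4 4 4; 0 0 0) = Δ·Π!·Σ² = 18/1001  (sign +1)
sum: t=2:+1/384 t=3:−1/216 t=4:+1/2304 = -11/6912
3j²(4 4 4; -2 0 2) = Δ·Π!·Σ² = 11/1638  (sign -1)
combine: 4πI² = 729·18/1001·11/1638 = 729/8281
take √, sign -1: I = -0.08369845

-0.083698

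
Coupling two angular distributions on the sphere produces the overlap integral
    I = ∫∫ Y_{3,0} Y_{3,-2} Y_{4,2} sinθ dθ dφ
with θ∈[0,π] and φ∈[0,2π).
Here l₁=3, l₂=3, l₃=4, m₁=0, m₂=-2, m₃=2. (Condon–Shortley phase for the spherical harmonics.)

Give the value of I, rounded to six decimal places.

m-sum 0 ✓  L=10 even ✓  0≤4≤6 ✓
Π(2lᵢ+1) = 7×7×9 = 441
triangle coeff Δ(3,3,4) = 1/34650
Σ_t [0,2]: t=0:+1/72 t=1:−1/16 t=2:+1/72 = -5/144
(3j)²=2/77 [(3 3 4; 0 0 0)], sign=-1
Σ_t [0,1]: t=0:+1/72 t=1:−1/96 = 1/288
(3j)²=1/462 [(3 3 4; 0 -2 2)], sign=+1
⇒ 4πI² = 3/121
I = (-1)√(3/121/(4π)) = -0.04441841

-0.044418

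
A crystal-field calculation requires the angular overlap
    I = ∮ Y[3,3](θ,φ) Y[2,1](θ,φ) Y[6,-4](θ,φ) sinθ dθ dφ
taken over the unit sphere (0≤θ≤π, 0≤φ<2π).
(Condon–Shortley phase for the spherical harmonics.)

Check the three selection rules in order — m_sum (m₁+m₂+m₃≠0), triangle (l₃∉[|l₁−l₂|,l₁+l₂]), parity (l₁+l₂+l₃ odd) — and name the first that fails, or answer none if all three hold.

m₁+m₂+m₃ = 3 + 1 − 4 = 0  ✓
triangle: |3−2|=1 ≤ l₃=6 ≤ 3+2=5  ✗
parity: l₁+l₂+l₃ = 11 is odd

triangle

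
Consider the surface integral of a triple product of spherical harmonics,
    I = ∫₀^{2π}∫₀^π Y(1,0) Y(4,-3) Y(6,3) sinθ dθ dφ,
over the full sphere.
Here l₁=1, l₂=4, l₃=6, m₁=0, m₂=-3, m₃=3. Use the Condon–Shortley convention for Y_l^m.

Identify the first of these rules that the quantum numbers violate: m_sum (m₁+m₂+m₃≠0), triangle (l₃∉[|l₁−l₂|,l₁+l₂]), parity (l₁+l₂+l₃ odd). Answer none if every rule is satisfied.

triangle

azimuthal sum: 0 − 3 + 3 = 0  ✓
3 ≤ 6 ≤ 5 (triangle on l)  ✗
L = 1 + 4 + 6 = 11 (odd)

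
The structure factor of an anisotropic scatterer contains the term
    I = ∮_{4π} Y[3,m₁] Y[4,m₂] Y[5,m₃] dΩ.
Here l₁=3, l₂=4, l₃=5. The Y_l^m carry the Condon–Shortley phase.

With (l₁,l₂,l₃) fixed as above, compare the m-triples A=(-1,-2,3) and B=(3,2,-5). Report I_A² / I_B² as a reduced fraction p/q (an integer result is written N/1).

Shared (l₁,l₂,l₃)=(3,4,5): N and (l;000)² cancel in I_A²/I_B².
A: Δ = 2!·4!·6!/13! = 1/180180; Racah Σ t=0..2: t=0:+1/2304 t=1:−1/720 t=2:+1/5760 = -1/1280; ⇒ 3j(3 4 5; -1 -2 3)² = 27/1430, sgn -1
B: Δ = 2!·4!·6!/13! = 1/180180; Racah Σ t=0..0: t=0:+1/34560 = 1/34560; ⇒ 3j(3 4 5; 3 2 -5)² = 5/286, sgn +1
I_A²/I_B² = (27/1430)/(5/286) = 27/25

27/25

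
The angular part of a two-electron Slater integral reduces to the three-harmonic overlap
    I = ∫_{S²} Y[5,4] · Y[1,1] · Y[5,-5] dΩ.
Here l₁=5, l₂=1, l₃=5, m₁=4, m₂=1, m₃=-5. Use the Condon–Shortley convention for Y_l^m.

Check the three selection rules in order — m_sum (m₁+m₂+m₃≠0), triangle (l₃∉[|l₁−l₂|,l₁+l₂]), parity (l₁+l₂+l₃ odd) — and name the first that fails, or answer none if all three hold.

parity

Σmᵢ = 0  ✓
l₃∈[|l₁−l₂|,l₁+l₂]=[4,6], have l₃=5  ✓
Σlᵢ = 11 ⇒ odd  ✗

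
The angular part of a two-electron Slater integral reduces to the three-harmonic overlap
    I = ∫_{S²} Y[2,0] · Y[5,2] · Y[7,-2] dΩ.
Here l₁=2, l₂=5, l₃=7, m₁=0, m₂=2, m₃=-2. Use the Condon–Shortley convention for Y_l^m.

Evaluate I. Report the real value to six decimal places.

0.215014

Checks pass: Σm=0; 14 even; l₃=7∈[3,7].
(2·2+1)(2·5+1)(2·7+1) = 825
Δ: 0! 4! 10! / 15! → 1/15015
sum: t=0:+1/57600 = 1/57600
3j²(2 5 7; 0 0 0) = Δ·Π!·Σ² = 21/715  (sign -1)
sum: t=0:+1/120960 = 1/120960
3j²(2 5 7; 0 2 -2) = Δ·Π!·Σ² = 24/1001  (sign -1)
combine: 4πI² = 825·21/715·24/1001 = 1080/1859
take √, sign +1: I = 0.21501425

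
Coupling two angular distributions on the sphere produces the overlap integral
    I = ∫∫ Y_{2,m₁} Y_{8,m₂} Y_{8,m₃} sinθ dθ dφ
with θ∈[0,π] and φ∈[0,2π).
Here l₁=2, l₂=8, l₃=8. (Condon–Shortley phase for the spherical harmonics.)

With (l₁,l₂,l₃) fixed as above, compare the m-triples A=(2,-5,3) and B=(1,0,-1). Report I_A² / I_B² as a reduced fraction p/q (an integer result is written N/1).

130/3

Same 2,8,8: normalisation and zero-m 3j drop out of the ratio.
A: Δ: 2! 2! 14! / 19! → 1/348840; sum: t=0:+1/958003200 = 1/958003200; 3j²(2 8 8; 2 -5 3) = Δ·Π!·Σ² = 13/969  (sign -1)
B: Δ: 2! 2! 14! / 19! → 1/348840; sum: t=0:+1/58060800 t=1:−1/50803200 = -1/406425600; 3j²(2 8 8; 1 0 -1) = Δ·Π!·Σ² = 1/3230  (sign +1)
I_A²/I_B² = (13/969)/(1/3230) = 130/3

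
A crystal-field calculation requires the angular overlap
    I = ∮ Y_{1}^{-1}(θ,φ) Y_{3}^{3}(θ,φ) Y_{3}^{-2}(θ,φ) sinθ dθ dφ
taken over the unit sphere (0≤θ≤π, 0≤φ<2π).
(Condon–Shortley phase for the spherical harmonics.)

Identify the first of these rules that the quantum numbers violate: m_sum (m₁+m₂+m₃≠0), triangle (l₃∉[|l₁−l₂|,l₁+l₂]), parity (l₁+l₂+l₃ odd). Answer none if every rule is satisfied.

parity

Σmᵢ = 0  ✓
l₃∈[|l₁−l₂|,l₁+l₂]=[2,4], have l₃=3  ✓
Σlᵢ = 7 ⇒ odd  ✗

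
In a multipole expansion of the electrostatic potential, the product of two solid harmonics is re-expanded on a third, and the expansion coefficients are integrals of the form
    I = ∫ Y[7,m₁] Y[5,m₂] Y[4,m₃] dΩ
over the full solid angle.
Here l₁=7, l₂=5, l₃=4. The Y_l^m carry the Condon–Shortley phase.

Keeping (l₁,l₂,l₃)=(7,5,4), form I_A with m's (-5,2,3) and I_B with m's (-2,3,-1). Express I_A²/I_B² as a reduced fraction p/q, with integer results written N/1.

Same 7,5,4: normalisation and zero-m 3j drop out of the ratio.
A: Δ: 8! 6! 2! / 17! → 1/6126120; sum: t=6:+1/1036800 t=7:−1/1209600 = 1/7257600; 3j²(7 5 4; -5 2 3) = Δ·Π!·Σ² = 1/2210  (sign -1)
B: Δ: 8! 6! 2! / 17! → 1/6126120; sum: t=6:+1/103680 t=7:−1/241920 t=8:+1/9676800 = 163/29030400; 3j²(7 5 4; -2 3 -1) = Δ·Π!·Σ² = 26569/2042040  (sign -1)
I_A²/I_B² = (1/2210)/(26569/2042040) = 924/26569

924/26569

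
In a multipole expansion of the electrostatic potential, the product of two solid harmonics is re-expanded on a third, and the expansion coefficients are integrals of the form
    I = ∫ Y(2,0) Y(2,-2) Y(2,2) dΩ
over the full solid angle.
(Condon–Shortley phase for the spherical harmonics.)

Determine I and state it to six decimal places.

m-sum 0 ✓  L=6 even ✓  0≤2≤4 ✓
Π(2lᵢ+1) = 5×5×5 = 125
triangle coeff Δ(2,2,2) = 1/630
Σ_t [0,2]: t=0:+1/8 t=1:−1/1 t=2:+1/8 = -3/4
(3j)²=2/35 [(2 2 2; 0 0 0)], sign=-1
Σ_t [0,0]: t=0:+1/8 = 1/8
(3j)²=2/35 [(2 2 2; 0 -2 2)], sign=+1
⇒ 4πI² = 20/49
I = (-1)√(20/49/(4π)) = -0.18022375

-0.180224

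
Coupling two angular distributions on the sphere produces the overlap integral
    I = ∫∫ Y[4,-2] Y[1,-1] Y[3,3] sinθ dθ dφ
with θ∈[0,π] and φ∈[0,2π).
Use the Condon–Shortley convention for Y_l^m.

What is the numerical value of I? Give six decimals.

0.061558

m-sum 0 ✓  L=8 even ✓  3≤3≤5 ✓
Π(2lᵢ+1) = 9×3×7 = 189
triangle coeff Δ(4,1,3) = 1/252
Σ_t [1,1]: t=1:−1/36 = -1/36
(3j)²=4/63 [(4 1 3; 0 0 0)], sign=+1
Σ_t [0,0]: t=0:+1/1440 = 1/1440
(3j)²=1/252 [(4 1 3; -2 -1 3)], sign=+1
⇒ 4πI² = 1/21
I = (+1)√(1/21/(4π)) = 0.06155813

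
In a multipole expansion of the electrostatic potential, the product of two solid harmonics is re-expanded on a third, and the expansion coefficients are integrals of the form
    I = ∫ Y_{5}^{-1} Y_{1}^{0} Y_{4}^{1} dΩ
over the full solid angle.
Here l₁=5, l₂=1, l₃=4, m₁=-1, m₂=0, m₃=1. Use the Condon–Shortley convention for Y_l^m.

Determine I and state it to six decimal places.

-0.240571

m-sum 0 ✓  L=10 even ✓  4≤4≤6 ✓
Π(2lᵢ+1) = 11×3×9 = 297
triangle coeff Δ(5,1,4) = 1/495
Σ_t [1,1]: t=1:−1/576 = -1/576
(3j)²=5/99 [(5 1 4; 0 0 0)], sign=-1
Σ_t [1,1]: t=1:−1/720 = -1/720
(3j)²=8/165 [(5 1 4; -1 0 1)], sign=+1
⇒ 4πI² = 8/11
I = (-1)√(8/11/(4π)) = -0.24057125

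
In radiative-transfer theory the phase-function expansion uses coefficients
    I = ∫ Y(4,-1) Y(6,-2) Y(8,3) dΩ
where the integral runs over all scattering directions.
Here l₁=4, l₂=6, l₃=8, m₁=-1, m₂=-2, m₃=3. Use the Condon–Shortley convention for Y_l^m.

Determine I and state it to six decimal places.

-0.137123

Checks pass: Σm=0; 18 even; l₃=8∈[2,10].
(2·4+1)(2·6+1)(2·8+1) = 1989
Δ: 2! 6! 10! / 19! → 1/23279256
sum: t=0:+1/1658880 t=1:−1/518400 t=2:+1/1658880 = -1/1382400
3j²(4 6 8; 0 0 0) = Δ·Π!·Σ² = 504/46189  (sign -1)
sum: t=0:+1/4147200 t=1:−1/1451520 t=2:+1/5806080 = -1/3628800
3j²(4 6 8; -1 -2 3) = Δ·Π!·Σ² = 320/29393  (sign +1)
combine: 4πI² = 1989·504/46189·320/29393 = 207360/877591
take √, sign -1: I = -0.13712337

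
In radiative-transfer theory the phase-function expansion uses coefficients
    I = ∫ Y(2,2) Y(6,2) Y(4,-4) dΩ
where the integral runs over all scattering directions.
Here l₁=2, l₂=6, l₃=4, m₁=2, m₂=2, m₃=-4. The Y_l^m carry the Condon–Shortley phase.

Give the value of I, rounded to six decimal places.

0.015904

Checks pass: Σm=0; 12 even; l₃=4∈[4,8].
(2·2+1)(2·6+1)(2·4+1) = 585
Δ: 4! 0! 8! / 13! → 1/6435
sum: t=2:+1/2304 = 1/2304
3j²(2 6 4; 0 0 0) = Δ·Π!·Σ² = 5/143  (sign +1)
sum: t=0:+1/967680 = 1/967680
3j²(2 6 4; 2 2 -4) = Δ·Π!·Σ² = 1/6435  (sign +1)
combine: 4πI² = 585·5/143·1/6435 = 5/1573
take √, sign +1: I = 0.01590434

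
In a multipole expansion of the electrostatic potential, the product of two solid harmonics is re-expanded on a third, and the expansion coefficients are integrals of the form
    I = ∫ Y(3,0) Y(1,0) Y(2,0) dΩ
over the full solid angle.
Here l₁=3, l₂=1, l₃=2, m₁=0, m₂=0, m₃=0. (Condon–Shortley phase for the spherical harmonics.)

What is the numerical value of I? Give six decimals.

0.247767

m-sum 0 ✓  L=6 even ✓  2≤2≤4 ✓
Π(2lᵢ+1) = 7×3×5 = 105
triangle coeff Δ(3,1,2) = 1/105
Σ_t [1,1]: t=1:−1/4 = -1/4
(3j)²=3/35 [(3 1 2; 0 0 0)], sign=-1
(m-triple is (0,0,0) — same symbol as above.)
⇒ 4πI² = 27/35
I = (+1)√(27/35/(4π)) = 0.24776670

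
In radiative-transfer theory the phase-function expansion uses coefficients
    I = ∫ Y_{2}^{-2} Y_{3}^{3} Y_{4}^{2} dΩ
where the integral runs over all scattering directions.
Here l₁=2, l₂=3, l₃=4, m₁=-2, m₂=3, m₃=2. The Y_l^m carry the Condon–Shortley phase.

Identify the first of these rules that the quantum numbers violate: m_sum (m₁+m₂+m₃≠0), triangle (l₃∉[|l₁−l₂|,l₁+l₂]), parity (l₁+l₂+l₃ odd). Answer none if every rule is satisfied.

Σmᵢ = 3  ✗
l₃∈[|l₁−l₂|,l₁+l₂]=[1,5], have l₃=4
Σlᵢ = 9 ⇒ odd

m_sum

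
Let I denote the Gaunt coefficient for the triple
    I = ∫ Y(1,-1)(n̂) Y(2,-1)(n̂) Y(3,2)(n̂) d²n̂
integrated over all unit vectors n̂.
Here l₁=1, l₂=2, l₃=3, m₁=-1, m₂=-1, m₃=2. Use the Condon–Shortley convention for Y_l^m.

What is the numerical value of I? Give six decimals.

Rules hold: Σm=0, L=6 even, 1≤3≤3.
N = 3·5·7 = 105
Δ = 0!·2!·4!/7! = 1/105
Racah Σ t=0..0: t=0:+1/4 = 1/4
⇒ 3j(1 2 3; 0 0 0)² = 3/35, sgn -1
Racah Σ t=0..0: t=0:+1/12 = 1/12
⇒ 3j(1 2 3; -1 -1 2)² = 2/21, sgn -1
4πI² = N·(3j₀)²·(3jₘ)² = 6/7
I = +1·√(0.857143/4π) = 0.26116903

0.261169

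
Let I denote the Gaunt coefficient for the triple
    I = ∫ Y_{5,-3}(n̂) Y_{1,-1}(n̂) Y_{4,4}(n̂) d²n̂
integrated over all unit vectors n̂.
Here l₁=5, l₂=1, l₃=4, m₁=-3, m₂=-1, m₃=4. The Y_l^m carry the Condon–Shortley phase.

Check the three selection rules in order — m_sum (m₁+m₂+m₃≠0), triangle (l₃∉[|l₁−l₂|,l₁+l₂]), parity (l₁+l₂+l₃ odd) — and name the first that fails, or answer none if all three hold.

azimuthal sum: -3 − 1 + 4 = 0  ✓
4 ≤ 4 ≤ 6 (triangle on l)  ✓
L = 5 + 1 + 4 = 10 (even)  ✓

none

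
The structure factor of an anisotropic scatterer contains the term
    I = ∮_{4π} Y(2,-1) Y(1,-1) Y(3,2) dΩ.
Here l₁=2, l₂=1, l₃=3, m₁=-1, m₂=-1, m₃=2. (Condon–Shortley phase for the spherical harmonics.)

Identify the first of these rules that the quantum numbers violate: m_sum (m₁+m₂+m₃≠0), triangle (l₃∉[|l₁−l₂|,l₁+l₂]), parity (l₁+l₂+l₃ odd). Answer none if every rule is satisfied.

none

m₁+m₂+m₃ = -1 − 1 + 2 = 0  ✓
triangle: |2−1|=1 ≤ l₃=3 ≤ 2+1=3  ✓
parity: l₁+l₂+l₃ = 6 is even  ✓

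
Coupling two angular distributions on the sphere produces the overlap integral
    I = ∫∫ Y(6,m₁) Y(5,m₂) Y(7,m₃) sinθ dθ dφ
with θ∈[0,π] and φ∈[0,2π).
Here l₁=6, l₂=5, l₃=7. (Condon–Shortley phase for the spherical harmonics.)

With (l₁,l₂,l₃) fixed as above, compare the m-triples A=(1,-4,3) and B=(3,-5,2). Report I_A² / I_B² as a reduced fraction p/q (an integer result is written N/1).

Shared (l₁,l₂,l₃)=(6,5,7): N and (l;000)² cancel in I_A²/I_B².
A: Δ = 4!·8!·6!/19! = 1/174594420; Racah Σ t=0..1: t=0:+1/2073600 t=1:−1/2488320 = 1/12441600; ⇒ 3j(6 5 7; 1 -4 3)² = 98/138567, sgn +1
B: Δ = 4!·8!·6!/19! = 1/174594420; Racah Σ t=0..0: t=0:+1/12441600 = 1/12441600; ⇒ 3j(6 5 7; 3 -5 2)² = 588/46189, sgn -1
I_A²/I_B² = (98/138567)/(588/46189) = 1/18

1/18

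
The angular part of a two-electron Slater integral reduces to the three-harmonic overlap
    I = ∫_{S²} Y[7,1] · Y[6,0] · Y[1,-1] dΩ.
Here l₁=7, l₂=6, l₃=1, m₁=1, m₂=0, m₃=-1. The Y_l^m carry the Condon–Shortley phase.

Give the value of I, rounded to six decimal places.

Rules hold: Σm=0, L=14 even, 1≤1≤13.
N = 15·13·3 = 585
Δ = 12!·2!·0!/15! = 1/1365
Racah Σ t=6..6: t=6:+1/518400 = 1/518400
⇒ 3j(7 6 1; 0 0 0)² = 7/195, sgn -1
Racah Σ t=6..6: t=6:+1/1036800 = 1/1036800
⇒ 3j(7 6 1; 1 0 -1)² = 4/195, sgn +1
4πI² = N·(3j₀)²·(3jₘ)² = 28/65
I = -1·√(0.430769/4π) = -0.18514731

-0.185147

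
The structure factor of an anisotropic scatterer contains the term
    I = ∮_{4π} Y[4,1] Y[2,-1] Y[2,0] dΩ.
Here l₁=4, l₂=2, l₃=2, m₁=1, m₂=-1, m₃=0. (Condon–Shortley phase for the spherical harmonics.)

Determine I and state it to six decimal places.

Rules hold: Σm=0, L=8 even, 2≤2≤6.
N = 9·5·5 = 225
Δ = 4!·4!·0!/9! = 1/630
Racah Σ t=2..2: t=2:+1/16 = 1/16
⇒ 3j(4 2 2; 0 0 0)² = 2/35, sgn +1
Racah Σ t=1..1: t=1:−1/24 = -1/24
⇒ 3j(4 2 2; 1 -1 0)² = 1/21, sgn -1
4πI² = N·(3j₀)²·(3jₘ)² = 30/49
I = -1·√(0.612245/4π) = -0.22072812

-0.220728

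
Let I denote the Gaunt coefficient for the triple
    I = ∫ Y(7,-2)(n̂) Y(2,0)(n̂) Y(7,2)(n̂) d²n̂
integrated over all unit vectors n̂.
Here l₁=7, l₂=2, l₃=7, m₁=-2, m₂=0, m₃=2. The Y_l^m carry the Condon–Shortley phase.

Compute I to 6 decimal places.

Rules hold: Σm=0, L=16 even, 5≤7≤9.
N = 15·5·15 = 1125
Δ = 2!·12!·2!/17! = 1/185640
Racah Σ t=0..2: t=0:+1/2419200 t=1:−1/518400 t=2:+1/2419200 = -1/907200
⇒ 3j(7 2 7; 0 0 0)² = 56/3315, sgn +1
Racah Σ t=0..2: t=0:+1/8709120 t=1:−1/967680 t=2:+1/2419200 = -11/21772800
⇒ 3j(7 2 7; -2 0 2)² = 242/23205, sgn +1
4πI² = N·(3j₀)²·(3jₘ)² = 9680/48841
I = +1·√(0.198194/4π) = 0.12558578

0.125586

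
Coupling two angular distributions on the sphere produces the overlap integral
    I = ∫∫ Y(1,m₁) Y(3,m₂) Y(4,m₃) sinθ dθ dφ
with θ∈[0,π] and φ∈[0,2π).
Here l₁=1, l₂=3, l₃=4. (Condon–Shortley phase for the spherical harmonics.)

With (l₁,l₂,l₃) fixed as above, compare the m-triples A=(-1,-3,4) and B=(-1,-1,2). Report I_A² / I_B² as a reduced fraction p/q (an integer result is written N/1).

Shared (l₁,l₂,l₃)=(1,3,4): N and (l;000)² cancel in I_A²/I_B².
A: Δ = 0!·2!·6!/9! = 1/252; Racah Σ t=0..0: t=0:+1/1440 = 1/1440; ⇒ 3j(1 3 4; -1 -3 4)² = 1/9, sgn +1
B: Δ = 0!·2!·6!/9! = 1/252; Racah Σ t=0..0: t=0:+1/96 = 1/96; ⇒ 3j(1 3 4; -1 -1 2)² = 5/84, sgn +1
I_A²/I_B² = (1/9)/(5/84) = 28/15

28/15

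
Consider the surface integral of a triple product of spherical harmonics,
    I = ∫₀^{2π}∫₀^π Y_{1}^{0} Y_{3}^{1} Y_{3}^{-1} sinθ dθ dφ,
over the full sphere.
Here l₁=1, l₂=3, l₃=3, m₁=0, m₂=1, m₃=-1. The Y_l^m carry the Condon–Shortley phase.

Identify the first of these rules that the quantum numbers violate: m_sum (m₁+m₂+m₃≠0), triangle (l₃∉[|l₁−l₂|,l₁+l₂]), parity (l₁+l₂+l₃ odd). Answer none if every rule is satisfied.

m₁+m₂+m₃ = 0 + 1 − 1 = 0  ✓
triangle: |1−3|=2 ≤ l₃=3 ≤ 1+3=4  ✓
parity: l₁+l₂+l₃ = 7 is odd  ✗

parity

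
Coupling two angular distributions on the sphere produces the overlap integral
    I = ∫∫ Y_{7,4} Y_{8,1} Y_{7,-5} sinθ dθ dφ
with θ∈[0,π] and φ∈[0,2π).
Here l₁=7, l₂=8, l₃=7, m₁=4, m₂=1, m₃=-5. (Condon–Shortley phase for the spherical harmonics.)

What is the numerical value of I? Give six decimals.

0.054928

m-sum 0 ✓  L=22 even ✓  1≤7≤15 ✓
Π(2lᵢ+1) = 15×17×15 = 3825
triangle coeff Δ(7,8,7) = 1/22086194130
Σ_t [1,7]: t=1:−1/18289152000 t=2:+1/248832000 t=3:−1/24883200 t=4:+1/11943936 t=5:−1/24883200 t=6:+1/248832000 t=7:−1/18289152000 = 11/975421440
(3j)²=1750/289731 [(7 8 7; 0 0 0)], sign=-1
Σ_t [1,3]: t=1:−1/9754214400 t=2:+1/870912000 t=3:−1/746496000 = -43/146313216000
(3j)²=5547/3380195 [(7 8 7; 4 1 -5)], sign=-1
⇒ 4πI² = 20801250/548653937
I = (+1)√(20801250/548653937/(4π)) = 0.05492759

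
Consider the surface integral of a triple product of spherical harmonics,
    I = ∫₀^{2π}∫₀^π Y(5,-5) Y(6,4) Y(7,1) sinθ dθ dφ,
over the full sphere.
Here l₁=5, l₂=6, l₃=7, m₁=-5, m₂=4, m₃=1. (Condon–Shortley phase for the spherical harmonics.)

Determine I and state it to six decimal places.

-0.104772

Rules hold: Σm=0, L=18 even, 1≤7≤11.
N = 11·13·15 = 2145
Δ = 4!·6!·8!/19! = 1/174594420
Racah Σ t=0..4: t=0:+1/4147200 t=1:−1/207360 t=2:+1/82944 t=3:−1/207360 t=4:+1/4147200 = 1/345600
⇒ 3j(5 6 7; 0 0 0)² = 420/46189, sgn -1
Racah Σ t=4..4: t=4:+1/24883200 = 1/24883200
⇒ 3j(5 6 7; -5 4 1)² = 980/138567, sgn +1
4πI² = N·(3j₀)²·(3jₘ)² = 2058000/14919047
I = -1·√(0.137944/4π) = -0.10477248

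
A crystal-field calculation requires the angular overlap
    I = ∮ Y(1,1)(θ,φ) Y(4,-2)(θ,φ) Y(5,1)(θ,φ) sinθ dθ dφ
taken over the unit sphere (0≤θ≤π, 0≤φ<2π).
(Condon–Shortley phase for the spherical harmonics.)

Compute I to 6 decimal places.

-0.120286

m-sum 0 ✓  L=10 even ✓  3≤5≤5 ✓
Π(2lᵢ+1) = 3×9×11 = 297
triangle coeff Δ(1,4,5) = 1/495
Σ_t [0,0]: t=0:+1/576 = 1/576
(3j)²=5/99 [(1 4 5; 0 0 0)], sign=-1
Σ_t [0,0]: t=0:+1/2880 = 1/2880
(3j)²=2/165 [(1 4 5; 1 -2 1)], sign=+1
⇒ 4πI² = 2/11
I = (-1)√(2/11/(4π)) = -0.12028562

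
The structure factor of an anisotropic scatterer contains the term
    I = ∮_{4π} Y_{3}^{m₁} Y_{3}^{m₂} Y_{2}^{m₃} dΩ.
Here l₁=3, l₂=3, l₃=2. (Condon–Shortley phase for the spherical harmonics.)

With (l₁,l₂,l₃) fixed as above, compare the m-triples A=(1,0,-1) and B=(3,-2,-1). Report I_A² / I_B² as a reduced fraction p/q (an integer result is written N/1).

Shared (l₁,l₂,l₃)=(3,3,2): N and (l;000)² cancel in I_A²/I_B².
A: Δ = 4!·2!·2!/9! = 1/3780; Racah Σ t=1..2: t=1:−1/12 t=2:+1/8 = 1/24; ⇒ 3j(3 3 2; 1 0 -1)² = 1/210, sgn -1
B: Δ = 4!·2!·2!/9! = 1/3780; Racah Σ t=0..0: t=0:+1/48 = 1/48; ⇒ 3j(3 3 2; 3 -2 -1)² = 5/84, sgn -1
I_A²/I_B² = (1/210)/(5/84) = 2/25

2/25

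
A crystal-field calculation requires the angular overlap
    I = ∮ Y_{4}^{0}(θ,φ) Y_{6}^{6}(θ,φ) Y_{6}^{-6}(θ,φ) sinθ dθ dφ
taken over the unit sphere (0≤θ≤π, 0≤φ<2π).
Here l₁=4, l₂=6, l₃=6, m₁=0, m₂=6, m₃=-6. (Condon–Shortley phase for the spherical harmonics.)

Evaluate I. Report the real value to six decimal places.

m-sum 0 ✓  L=16 even ✓  2≤6≤10 ✓
Π(2lᵢ+1) = 9×13×13 = 1521
triangle coeff Δ(4,6,6) = 1/15315300
Σ_t [0,4]: t=0:+1/829440 t=1:−1/25920 t=2:+1/9216 t=3:−1/25920 t=4:+1/829440 = 7/207360
(3j)²=28/2431 [(4 6 6; 0 0 0)], sign=+1
Σ_t [4,4]: t=4:+1/23224320 = 1/23224320
(3j)²=99/6188 [(4 6 6; 0 6 -6)], sign=+1
⇒ 4πI² = 81/289
I = (+1)√(81/289/(4π)) = 0.14934430

0.149344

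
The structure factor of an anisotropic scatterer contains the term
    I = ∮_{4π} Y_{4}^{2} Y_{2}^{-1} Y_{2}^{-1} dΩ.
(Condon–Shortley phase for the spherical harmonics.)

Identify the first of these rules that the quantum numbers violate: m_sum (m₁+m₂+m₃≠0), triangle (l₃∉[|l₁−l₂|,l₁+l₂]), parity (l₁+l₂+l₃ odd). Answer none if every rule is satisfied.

Σmᵢ = 0  ✓
l₃∈[|l₁−l₂|,l₁+l₂]=[2,6], have l₃=2  ✓
Σlᵢ = 8 ⇒ even  ✓

none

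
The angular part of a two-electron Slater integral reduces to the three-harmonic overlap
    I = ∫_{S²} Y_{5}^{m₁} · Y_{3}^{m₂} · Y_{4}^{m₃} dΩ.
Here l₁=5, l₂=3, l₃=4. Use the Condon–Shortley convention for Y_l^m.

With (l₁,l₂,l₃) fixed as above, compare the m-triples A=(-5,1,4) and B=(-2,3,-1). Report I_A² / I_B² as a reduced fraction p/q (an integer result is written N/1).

28/25

Shared (l₁,l₂,l₃)=(5,3,4): N and (l;000)² cancel in I_A²/I_B².
A: Δ = 4!·6!·2!/13! = 1/180180; Racah Σ t=4..4: t=4:+1/34560 = 1/34560; ⇒ 3j(5 3 4; -5 1 4)² = 14/429, sgn +1
B: Δ = 4!·6!·2!/13! = 1/180180; Racah Σ t=4..4: t=4:+1/1728 = 1/1728; ⇒ 3j(5 3 4; -2 3 -1)² = 25/858, sgn -1
I_A²/I_B² = (14/429)/(25/858) = 28/25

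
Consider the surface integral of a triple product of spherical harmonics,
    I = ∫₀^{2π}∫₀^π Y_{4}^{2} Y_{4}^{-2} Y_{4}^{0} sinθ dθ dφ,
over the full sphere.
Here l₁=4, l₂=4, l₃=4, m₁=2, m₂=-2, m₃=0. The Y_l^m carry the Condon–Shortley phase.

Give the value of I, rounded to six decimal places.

-0.083698

Checks pass: Σm=0; 12 even; l₃=4∈[0,8].
(2·4+1)(2·4+1)(2·4+1) = 729
Δ: 4! 4! 4! / 13! → 1/450450
sum: t=0:+1/13824 t=1:−1/216 t=2:+1/64 t=3:−1/216 t=4:+1/13824 = 5/768
3j²(4 4 4; 0 0 0) = Δ·Π!·Σ² = 18/1001  (sign +1)
sum: t=0:+1/384 t=1:−1/216 t=2:+1/2304 = -11/6912
3j²(4 4 4; 2 -2 0) = Δ·Π!·Σ² = 11/1638  (sign -1)
combine: 4πI² = 729·18/1001·11/1638 = 729/8281
take √, sign -1: I = -0.08369845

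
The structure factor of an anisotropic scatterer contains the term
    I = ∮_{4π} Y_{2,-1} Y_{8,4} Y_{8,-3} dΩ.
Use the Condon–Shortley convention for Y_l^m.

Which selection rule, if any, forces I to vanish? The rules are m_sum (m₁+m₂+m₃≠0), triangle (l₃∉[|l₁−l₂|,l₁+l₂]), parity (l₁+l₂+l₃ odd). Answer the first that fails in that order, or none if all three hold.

none

azimuthal sum: -1 + 4 − 3 = 0  ✓
6 ≤ 8 ≤ 10 (triangle on l)  ✓
L = 2 + 8 + 8 = 18 (even)  ✓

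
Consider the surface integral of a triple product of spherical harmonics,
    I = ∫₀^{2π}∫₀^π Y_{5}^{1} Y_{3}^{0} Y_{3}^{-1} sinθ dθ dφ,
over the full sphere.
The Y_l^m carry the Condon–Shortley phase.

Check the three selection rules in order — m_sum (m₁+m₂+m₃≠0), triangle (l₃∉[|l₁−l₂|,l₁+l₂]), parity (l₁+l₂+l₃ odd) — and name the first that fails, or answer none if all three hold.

azimuthal sum: 1 + 0 − 1 = 0  ✓
2 ≤ 3 ≤ 8 (triangle on l)  ✓
L = 5 + 3 + 3 = 11 (odd)  ✗

parity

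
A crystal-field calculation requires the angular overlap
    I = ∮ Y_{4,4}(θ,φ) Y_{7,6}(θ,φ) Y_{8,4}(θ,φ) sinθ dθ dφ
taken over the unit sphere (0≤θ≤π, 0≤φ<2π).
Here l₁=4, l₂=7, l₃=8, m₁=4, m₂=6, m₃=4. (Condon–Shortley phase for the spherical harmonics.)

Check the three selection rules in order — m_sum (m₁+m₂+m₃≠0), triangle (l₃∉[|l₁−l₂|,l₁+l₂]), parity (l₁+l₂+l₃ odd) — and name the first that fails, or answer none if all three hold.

m₁+m₂+m₃ = 4 + 6 + 4 = 14  ✗
triangle: |4−7|=3 ≤ l₃=8 ≤ 4+7=11
parity: l₁+l₂+l₃ = 19 is odd

m_sum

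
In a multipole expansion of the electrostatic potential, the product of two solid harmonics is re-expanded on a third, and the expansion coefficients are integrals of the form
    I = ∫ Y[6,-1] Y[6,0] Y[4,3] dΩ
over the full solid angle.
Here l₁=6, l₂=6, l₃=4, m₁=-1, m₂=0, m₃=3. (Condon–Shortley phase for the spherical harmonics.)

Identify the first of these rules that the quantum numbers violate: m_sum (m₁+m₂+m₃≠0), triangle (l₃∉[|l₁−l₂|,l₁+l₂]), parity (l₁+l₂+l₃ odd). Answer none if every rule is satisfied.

m_sum

m₁+m₂+m₃ = -1 + 0 + 3 = 2  ✗
triangle: |6−6|=0 ≤ l₃=4 ≤ 6+6=12
parity: l₁+l₂+l₃ = 16 is even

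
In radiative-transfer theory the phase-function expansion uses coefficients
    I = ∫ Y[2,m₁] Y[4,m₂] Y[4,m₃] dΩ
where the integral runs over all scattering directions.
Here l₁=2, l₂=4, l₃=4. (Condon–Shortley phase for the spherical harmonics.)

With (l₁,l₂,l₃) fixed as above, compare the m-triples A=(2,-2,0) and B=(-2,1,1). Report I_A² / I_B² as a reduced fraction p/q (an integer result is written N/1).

9/10

Same 2,4,4: normalisation and zero-m 3j drop out of the ratio.
A: Δ: 2! 2! 6! / 11! → 1/13860; sum: t=0:+1/192 = 1/192; 3j²(2 4 4; 2 -2 0) = Δ·Π!·Σ² = 3/77  (sign +1)
B: Δ: 2! 2! 6! / 11! → 1/13860; sum: t=2:+1/144 = 1/144; 3j²(2 4 4; -2 1 1) = Δ·Π!·Σ² = 10/231  (sign -1)
I_A²/I_B² = (3/77)/(10/231) = 9/10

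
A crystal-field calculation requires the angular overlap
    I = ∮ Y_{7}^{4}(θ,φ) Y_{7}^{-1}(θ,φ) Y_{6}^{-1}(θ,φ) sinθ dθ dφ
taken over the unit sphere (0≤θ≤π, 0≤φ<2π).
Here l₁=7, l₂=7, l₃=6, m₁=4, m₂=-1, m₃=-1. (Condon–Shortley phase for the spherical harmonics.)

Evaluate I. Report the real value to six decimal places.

0.000000

4 − 1 − 1 = 2 ≠ 0: azimuthal integral kills it; I = 0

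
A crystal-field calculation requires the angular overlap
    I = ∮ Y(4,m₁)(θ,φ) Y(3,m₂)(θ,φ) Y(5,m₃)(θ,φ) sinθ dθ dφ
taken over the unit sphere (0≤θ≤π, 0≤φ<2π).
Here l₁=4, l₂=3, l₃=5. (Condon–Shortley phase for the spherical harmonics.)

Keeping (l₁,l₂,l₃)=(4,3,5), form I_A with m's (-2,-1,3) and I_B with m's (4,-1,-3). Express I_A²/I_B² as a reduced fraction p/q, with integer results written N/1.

Same 4,3,5: normalisation and zero-m 3j drop out of the ratio.
A: Δ: 2! 6! 4! / 13! → 1/180180; sum: t=0:+1/5760 t=1:−1/720 t=2:+1/2304 = -1/1280; 3j²(4 3 5; -2 -1 3) = Δ·Π!·Σ² = 27/1430  (sign -1)
B: Δ: 2! 6! 4! / 13! → 1/180180; sum: t=0:+1/5760 = 1/5760; 3j²(4 3 5; 4 -1 -3) = Δ·Π!·Σ² = 56/2145  (sign +1)
I_A²/I_B² = (27/1430)/(56/2145) = 81/112

81/112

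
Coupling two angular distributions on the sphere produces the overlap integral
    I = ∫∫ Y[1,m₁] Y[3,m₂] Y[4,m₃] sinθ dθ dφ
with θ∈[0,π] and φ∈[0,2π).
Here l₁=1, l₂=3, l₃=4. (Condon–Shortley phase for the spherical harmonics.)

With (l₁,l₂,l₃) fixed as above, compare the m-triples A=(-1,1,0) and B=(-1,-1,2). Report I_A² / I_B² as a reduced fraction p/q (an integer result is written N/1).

l's match ⇒ only the (l;m) 3-j factors differ between A and B.
A: triangle coeff Δ(1,3,4) = 1/252; Σ_t [0,0]: t=0:+1/96 = 1/96; (3j)²=1/42 [(1 3 4; -1 1 0)], sign=+1
B: triangle coeff Δ(1,3,4) = 1/252; Σ_t [0,0]: t=0:+1/96 = 1/96; (3j)²=5/84 [(1 3 4; -1 -1 2)], sign=+1
I_A²/I_B² = (1/42)/(5/84) = 2/5

2/5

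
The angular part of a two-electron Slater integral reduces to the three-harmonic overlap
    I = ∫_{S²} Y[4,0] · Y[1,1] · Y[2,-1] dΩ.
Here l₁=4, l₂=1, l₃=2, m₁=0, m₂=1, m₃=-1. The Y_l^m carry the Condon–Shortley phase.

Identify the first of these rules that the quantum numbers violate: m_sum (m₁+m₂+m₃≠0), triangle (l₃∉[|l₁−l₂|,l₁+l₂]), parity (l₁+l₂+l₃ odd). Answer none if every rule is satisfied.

m₁+m₂+m₃ = 0 + 1 − 1 = 0  ✓
triangle: |4−1|=3 ≤ l₃=2 ≤ 4+1=5  ✗
parity: l₁+l₂+l₃ = 7 is odd

triangle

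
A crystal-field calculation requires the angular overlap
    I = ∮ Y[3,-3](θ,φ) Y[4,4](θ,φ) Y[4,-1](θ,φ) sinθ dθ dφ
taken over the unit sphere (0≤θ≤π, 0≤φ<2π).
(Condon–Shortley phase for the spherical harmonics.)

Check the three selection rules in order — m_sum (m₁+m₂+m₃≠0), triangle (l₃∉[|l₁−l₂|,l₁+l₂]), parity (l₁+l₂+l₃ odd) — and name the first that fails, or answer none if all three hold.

azimuthal sum: -3 + 4 − 1 = 0  ✓
1 ≤ 4 ≤ 7 (triangle on l)  ✓
L = 3 + 4 + 4 = 11 (odd)  ✗

parity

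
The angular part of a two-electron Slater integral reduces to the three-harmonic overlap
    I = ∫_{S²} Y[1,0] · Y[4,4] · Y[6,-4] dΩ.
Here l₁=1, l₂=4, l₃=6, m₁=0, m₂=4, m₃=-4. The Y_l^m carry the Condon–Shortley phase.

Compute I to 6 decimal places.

0.000000

triangle: need 3≤l₃≤5, have 6; I=0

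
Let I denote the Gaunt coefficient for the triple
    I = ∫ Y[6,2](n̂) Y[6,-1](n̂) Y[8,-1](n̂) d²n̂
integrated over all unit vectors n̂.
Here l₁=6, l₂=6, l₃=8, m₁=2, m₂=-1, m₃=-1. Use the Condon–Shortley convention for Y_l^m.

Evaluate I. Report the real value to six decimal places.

m-sum 0 ✓  L=20 even ✓  0≤8≤12 ✓
Π(2lᵢ+1) = 13×13×17 = 2873
triangle coeff Δ(6,6,8) = 1/1309458150
Σ_t [0,4]: t=0:+1/49766400 t=1:−1/3110400 t=2:+1/1327104 t=3:−1/3110400 t=4:+1/49766400 = 1/6635520
(3j)²=350/46189 [(6 6 8; 0 0 0)], sign=+1
Σ_t [0,4]: t=0:+1/9953280 t=1:−1/2488320 t=2:+1/4147200 t=3:−1/43545600 t=4:+1/4877107200 = -1/12042240
(3j)²=3645/646646 [(6 6 8; 2 -1 -1)], sign=+1
⇒ 4πI² = 91125/742577
I = (+1)√(91125/742577/(4π)) = 0.09881960

0.098820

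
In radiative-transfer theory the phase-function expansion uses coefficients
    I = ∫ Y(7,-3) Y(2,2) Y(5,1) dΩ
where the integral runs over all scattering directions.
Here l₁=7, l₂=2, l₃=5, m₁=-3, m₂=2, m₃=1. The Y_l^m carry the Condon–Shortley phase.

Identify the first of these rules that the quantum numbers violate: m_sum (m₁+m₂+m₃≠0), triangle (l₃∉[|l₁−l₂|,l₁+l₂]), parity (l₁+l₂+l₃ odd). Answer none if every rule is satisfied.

Σmᵢ = 0  ✓
l₃∈[|l₁−l₂|,l₁+l₂]=[5,9], have l₃=5  ✓
Σlᵢ = 14 ⇒ even  ✓

none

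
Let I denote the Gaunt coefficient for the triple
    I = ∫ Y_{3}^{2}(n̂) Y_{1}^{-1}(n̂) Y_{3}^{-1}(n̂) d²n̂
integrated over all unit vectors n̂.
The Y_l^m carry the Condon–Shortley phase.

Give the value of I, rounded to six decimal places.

Σlᵢ=7 odd — θ-integrand is odd under cosθ→−cosθ; I=0

0.000000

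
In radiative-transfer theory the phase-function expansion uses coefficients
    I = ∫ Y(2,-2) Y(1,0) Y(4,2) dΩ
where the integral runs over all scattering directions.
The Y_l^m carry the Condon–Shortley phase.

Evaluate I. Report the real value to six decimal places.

0.000000

l₃=4 ∉ [1,3] — triangle fails ⇒ I = 0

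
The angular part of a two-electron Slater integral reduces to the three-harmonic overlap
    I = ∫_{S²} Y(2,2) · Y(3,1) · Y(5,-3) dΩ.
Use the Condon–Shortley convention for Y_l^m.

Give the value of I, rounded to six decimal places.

-0.200476

Rules hold: Σm=0, L=10 even, 1≤5≤5.
N = 5·7·11 = 385
Δ = 0!·4!·6!/11! = 1/2310
Racah Σ t=0..0: t=0:+1/144 = 1/144
⇒ 3j(2 3 5; 0 0 0)² = 10/231, sgn -1
Racah Σ t=0..0: t=0:+1/1152 = 1/1152
⇒ 3j(2 3 5; 2 1 -3)² = 1/33, sgn +1
4πI² = N·(3j₀)²·(3jₘ)² = 50/99
I = -1·√(0.505051/4π) = -0.20047604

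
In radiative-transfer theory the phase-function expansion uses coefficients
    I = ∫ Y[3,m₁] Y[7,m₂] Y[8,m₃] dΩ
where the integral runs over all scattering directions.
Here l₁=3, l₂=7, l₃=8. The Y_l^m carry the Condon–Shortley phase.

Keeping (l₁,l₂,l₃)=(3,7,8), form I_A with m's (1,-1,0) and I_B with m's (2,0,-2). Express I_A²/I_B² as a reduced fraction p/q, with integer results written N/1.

9/625

Same 3,7,8: normalisation and zero-m 3j drop out of the ratio.
A: Δ: 2! 4! 12! / 19! → 1/5290740; sum: t=0:+1/4147200 t=1:−1/3628800 t=2:+1/46448640 = -1/77414400; 3j²(3 7 8; 1 -1 0) = Δ·Π!·Σ² = 3/41990  (sign -1)
B: Δ: 2! 4! 12! / 19! → 1/5290740; sum: t=0:+1/7257600 t=1:−1/12441600 = 1/17418240; 3j²(3 7 8; 2 0 -2) = Δ·Π!·Σ² = 125/25194  (sign +1)
I_A²/I_B² = (3/41990)/(125/25194) = 9/625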